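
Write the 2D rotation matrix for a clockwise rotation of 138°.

Rotation matrix formula: [[cos θ, -sin θ], [sin θ, cos θ]]
A clockwise rotation by 138° is equivalent to a counterclockwise rotation by -138°.
For θ = -138°:
cos(-138°) = -0.7431
sin(-138°) = -0.6691
Result: [[-0.7431, 0.6691], [-0.6691, -0.7431]]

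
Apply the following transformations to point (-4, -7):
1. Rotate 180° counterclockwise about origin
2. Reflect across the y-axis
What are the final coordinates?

Step 1: Rotate 180° → (4, 7)
Step 2: Reflect across y-axis → (-4, 7)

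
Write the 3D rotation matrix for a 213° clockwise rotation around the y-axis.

Rotation matrix for clockwise 213° around y-axis:
A clockwise rotation by 213° is a counterclockwise rotation by -213°.
cos(-213°) = -0.8387, sin(-213°) = 0.5446
Result: [[-0.8387, 0, 0.5446], [0, 1, 0], [-0.5446, 0, -0.8387]]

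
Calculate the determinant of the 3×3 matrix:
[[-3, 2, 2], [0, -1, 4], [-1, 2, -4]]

Expansion along first row:
det = -3·det([[-1,4],[2,-4]]) - 2·det([[0,4],[-1,-4]]) + 2·det([[0,-1],[-1,2]])
    = -3·(-1·-4 - 4·2) - 2·(0·-4 - 4·-1) + 2·(0·2 - -1·-1)
    = -3·-4 - 2·4 + 2·-1
    = 12 + -8 + -2 = 2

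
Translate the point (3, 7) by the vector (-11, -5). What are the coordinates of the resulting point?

Translation by (-11, -5) (homogeneous matrix [[1, 0, -11], [0, 1, -5], [0, 0, 1]]):
x' = 3 + -11 = -8
y' = 7 + -5 = 2
Result: (-8, 2)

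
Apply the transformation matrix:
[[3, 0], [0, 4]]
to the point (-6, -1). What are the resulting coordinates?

Matrix multiplication:
[[3, 0], [0, 4]] × [-6, -1]ᵀ
= [(3)(-6) + (0)(-1), (0)(-6) + (4)(-1)]ᵀ
= [-18, -4]ᵀ
Result: (-18, -4)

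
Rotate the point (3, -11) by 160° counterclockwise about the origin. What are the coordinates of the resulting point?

Rotation matrix for 160°: [[cos 160°, -sin 160°], [sin 160°, cos 160°]] ≈ [[-0.939693, -0.342020], [0.342020, -0.939693]]
[[-0.939693, -0.342020], [0.342020, -0.939693]] × [3, -11]ᵀ ≈ [0.9431, 11.3627]ᵀ
Result: (0.9431, 11.3627)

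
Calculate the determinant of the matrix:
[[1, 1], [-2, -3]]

For a 2×2 matrix [[a, b], [c, d]], det = ad - bc
det = (1)(-3) - (1)(-2) = -3 - -2 = -1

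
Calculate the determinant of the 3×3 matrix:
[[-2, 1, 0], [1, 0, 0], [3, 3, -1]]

Expansion along first row:
det = -2·det([[0,0],[3,-1]]) - 1·det([[1,0],[3,-1]]) + 0·det([[1,0],[3,3]])
    = -2·(0·-1 - 0·3) - 1·(1·-1 - 0·3) + 0·(1·3 - 0·3)
    = -2·0 - 1·-1 + 0·3
    = 0 + 1 + 0 = 1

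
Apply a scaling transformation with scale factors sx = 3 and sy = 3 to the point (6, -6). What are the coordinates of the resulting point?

Scaling matrix:
[[3, 0], [0, 3]]
Result: (6 × 3, -6 × 3) = (18, -18)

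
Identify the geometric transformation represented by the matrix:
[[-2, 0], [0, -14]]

This matrix represents: non-uniform scaling by sx = -2, sy = -14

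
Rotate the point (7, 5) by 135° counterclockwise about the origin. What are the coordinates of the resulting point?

Rotation matrix for 135°: [[cos 135°, -sin 135°], [sin 135°, cos 135°]] ≈ [[-0.707107, -0.707107], [0.707107, -0.707107]]
[[-0.707107, -0.707107], [0.707107, -0.707107]] × [7, 5]ᵀ ≈ [-8.4853, 1.4142]ᵀ
Result: (-8.4853, 1.4142)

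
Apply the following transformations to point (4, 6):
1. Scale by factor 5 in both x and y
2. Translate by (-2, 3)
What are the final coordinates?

Step 1: Scale (4, 6) by 5 → (20, 30)
Step 2: Translate by (-2, 3) → (18, 33)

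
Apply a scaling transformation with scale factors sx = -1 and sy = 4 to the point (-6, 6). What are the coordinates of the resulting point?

Scaling matrix:
[[-1, 0], [0, 4]]
Result: (-6 × -1, 6 × 4) = (6, 24)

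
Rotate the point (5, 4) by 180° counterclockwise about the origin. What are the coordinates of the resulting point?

Rotation matrix for 180°: [[cos 180°, -sin 180°], [sin 180°, cos 180°]] = [[-1, 0], [0, -1]]
[[-1, 0], [0, -1]] × [5, 4]ᵀ = [-5, -4]ᵀ
Result: (-5, -4)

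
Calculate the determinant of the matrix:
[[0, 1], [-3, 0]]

For a 2×2 matrix [[a, b], [c, d]], det = ad - bc
det = (0)(0) - (1)(-3) = 0 - -3 = 3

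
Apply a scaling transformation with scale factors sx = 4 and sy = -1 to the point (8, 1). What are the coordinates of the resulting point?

Scaling matrix:
[[4, 0], [0, -1]]
Result: (8 × 4, 1 × -1) = (32, -1)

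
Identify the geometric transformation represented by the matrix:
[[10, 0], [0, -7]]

This matrix represents: non-uniform scaling by sx = 10, sy = -7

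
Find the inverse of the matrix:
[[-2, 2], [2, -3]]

For [[a,b],[c,d]], inverse = (1/det)·[[d,-b],[-c,a]]
det = (-2)(-3) - (2)(2) = 6 - 4 = 2
Inverse = (1/2)·[[-3, -2], [-2, -2]]
= [[-3/2, -1], [-1, -1]]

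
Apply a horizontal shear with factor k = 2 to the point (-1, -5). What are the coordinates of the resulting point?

Shear matrix for horizontal shear with factor k = 2:
[[1, 2], [0, 1]]
Result: (-1, -5) → (-11, -5)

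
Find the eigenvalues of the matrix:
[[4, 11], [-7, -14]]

Characteristic equation: det(A - λI) = 0
λ² - (trace)λ + (det) = 0
trace = 4 + -14 = -10, det = (4)(-14) - (11)(-7) = 21
λ² - (-10)λ + (21) = 0
λ = (-10 ± √((-10)² - 4·(21))) / 2 = (-10 ± √16) / 2
Solving: λ = -7, -3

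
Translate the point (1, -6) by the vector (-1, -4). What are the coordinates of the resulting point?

Translation by (-1, -4) (homogeneous matrix [[1, 0, -1], [0, 1, -4], [0, 0, 1]]):
x' = 1 + -1 = 0
y' = -6 + -4 = -10
Result: (0, -10)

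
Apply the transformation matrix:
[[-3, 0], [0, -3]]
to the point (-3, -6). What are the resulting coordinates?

Matrix multiplication:
[[-3, 0], [0, -3]] × [-3, -6]ᵀ
= [(-3)(-3) + (0)(-6), (0)(-3) + (-3)(-6)]ᵀ
= [9, 18]ᵀ
Result: (9, 18)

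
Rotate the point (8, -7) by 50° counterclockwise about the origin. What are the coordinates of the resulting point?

Rotation matrix for 50°: [[cos 50°, -sin 50°], [sin 50°, cos 50°]] ≈ [[0.642788, -0.766044], [0.766044, 0.642788]]
[[0.642788, -0.766044], [0.766044, 0.642788]] × [8, -7]ᵀ ≈ [10.5046, 1.6288]ᵀ
Result: (10.5046, 1.6288)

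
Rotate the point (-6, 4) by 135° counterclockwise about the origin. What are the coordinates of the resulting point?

Rotation matrix for 135°: [[cos 135°, -sin 135°], [sin 135°, cos 135°]] ≈ [[-0.707107, -0.707107], [0.707107, -0.707107]]
[[-0.707107, -0.707107], [0.707107, -0.707107]] × [-6, 4]ᵀ ≈ [1.4142, -7.0711]ᵀ
Result: (1.4142, -7.0711)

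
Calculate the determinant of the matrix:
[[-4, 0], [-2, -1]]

For a 2×2 matrix [[a, b], [c, d]], det = ad - bc
det = (-4)(-1) - (0)(-2) = 4 - 0 = 4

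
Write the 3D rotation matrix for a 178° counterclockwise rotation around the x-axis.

Rotation matrix for counterclockwise 178° around x-axis:
cos(178°) = -0.9994, sin(178°) = 0.0349
Result: [[1, 0, 0], [0, -0.9994, -0.0349], [0, 0.0349, -0.9994]]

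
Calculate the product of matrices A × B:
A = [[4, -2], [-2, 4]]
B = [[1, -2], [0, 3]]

Matrix multiplication:
C[0][0] = 4×1 + -2×0 = 4
C[0][1] = 4×-2 + -2×3 = -14
C[1][0] = -2×1 + 4×0 = -2
C[1][1] = -2×-2 + 4×3 = 16
Result: [[4, -14], [-2, 16]]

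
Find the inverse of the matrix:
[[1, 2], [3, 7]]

For [[a,b],[c,d]], inverse = (1/det)·[[d,-b],[-c,a]]
det = (1)(7) - (2)(3) = 7 - 6 = 1
Inverse = [[7, -2], [-3, 1]]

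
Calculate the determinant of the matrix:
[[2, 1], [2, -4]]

For a 2×2 matrix [[a, b], [c, d]], det = ad - bc
det = (2)(-4) - (1)(2) = -8 - 2 = -10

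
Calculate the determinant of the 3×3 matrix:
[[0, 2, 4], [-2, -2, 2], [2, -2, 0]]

Expansion along first row:
det = 0·det([[-2,2],[-2,0]]) - 2·det([[-2,2],[2,0]]) + 4·det([[-2,-2],[2,-2]])
    = 0·(-2·0 - 2·-2) - 2·(-2·0 - 2·2) + 4·(-2·-2 - -2·2)
    = 0·4 - 2·-4 + 4·8
    = 0 + 8 + 32 = 40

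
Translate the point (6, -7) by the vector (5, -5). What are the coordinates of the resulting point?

Translation by (5, -5) (homogeneous matrix [[1, 0, 5], [0, 1, -5], [0, 0, 1]]):
x' = 6 + 5 = 11
y' = -7 + -5 = -12
Result: (11, -12)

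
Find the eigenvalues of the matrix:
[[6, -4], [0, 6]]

Characteristic equation: det(A - λI) = 0
λ² - (trace)λ + (det) = 0
trace = 6 + 6 = 12, det = (6)(6) - (-4)(0) = 36
λ² - (12)λ + (36) = 0
λ = (12 ± √((12)² - 4·(36))) / 2 = (12 ± √0) / 2
Solving: λ = 6, 6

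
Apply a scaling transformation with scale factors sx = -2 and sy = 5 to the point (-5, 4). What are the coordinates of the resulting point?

Scaling matrix:
[[-2, 0], [0, 5]]
Result: (-5 × -2, 4 × 5) = (10, 20)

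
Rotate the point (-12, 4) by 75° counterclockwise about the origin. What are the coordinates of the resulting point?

Rotation matrix for 75°: [[cos 75°, -sin 75°], [sin 75°, cos 75°]] ≈ [[0.258819, -0.965926], [0.965926, 0.258819]]
[[0.258819, -0.965926], [0.965926, 0.258819]] × [-12, 4]ᵀ ≈ [-6.9695, -10.5558]ᵀ
Result: (-6.9695, -10.5558)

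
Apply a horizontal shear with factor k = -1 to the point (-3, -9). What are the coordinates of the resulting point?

Shear matrix for horizontal shear with factor k = -1:
[[1, -1], [0, 1]]
Result: (-3, -9) → (6, -9)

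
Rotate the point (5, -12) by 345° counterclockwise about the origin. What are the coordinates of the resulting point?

Rotation matrix for 345°: [[cos 345°, -sin 345°], [sin 345°, cos 345°]] ≈ [[0.965926, 0.258819], [-0.258819, 0.965926]]
[[0.965926, 0.258819], [-0.258819, 0.965926]] × [5, -12]ᵀ ≈ [1.7238, -12.8852]ᵀ
Result: (1.7238, -12.8852)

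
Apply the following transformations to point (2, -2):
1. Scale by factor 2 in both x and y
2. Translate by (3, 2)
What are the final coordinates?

Step 1: Scale (2, -2) by 2 → (4, -4)
Step 2: Translate by (3, 2) → (7, -2)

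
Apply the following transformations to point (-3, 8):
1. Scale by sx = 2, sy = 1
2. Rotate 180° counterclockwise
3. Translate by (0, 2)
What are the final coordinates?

Step 1: Scale → (-6, 8)
Step 2: Rotate 180° → (6, -8)
Step 3: Translate → (6, -6)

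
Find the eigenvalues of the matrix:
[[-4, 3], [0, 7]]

Characteristic equation: det(A - λI) = 0
λ² - (trace)λ + (det) = 0
trace = -4 + 7 = 3, det = (-4)(7) - (3)(0) = -28
λ² - (3)λ + (-28) = 0
λ = (3 ± √((3)² - 4·(-28))) / 2 = (3 ± √121) / 2
Solving: λ = -4, 7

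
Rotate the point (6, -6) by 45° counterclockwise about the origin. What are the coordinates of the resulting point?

Rotation matrix for 45°: [[cos 45°, -sin 45°], [sin 45°, cos 45°]] ≈ [[0.707107, -0.707107], [0.707107, 0.707107]]
[[0.707107, -0.707107], [0.707107, 0.707107]] × [6, -6]ᵀ ≈ [8.4853, 0]ᵀ
Result: (8.4853, 0)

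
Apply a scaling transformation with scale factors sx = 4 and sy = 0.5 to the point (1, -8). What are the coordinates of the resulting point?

Scaling matrix:
[[4, 0], [0, 0.50]]
Result: (1 × 4, -8 × 0.5) = (4, -4)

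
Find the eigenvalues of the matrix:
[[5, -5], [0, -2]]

Characteristic equation: det(A - λI) = 0
λ² - (trace)λ + (det) = 0
trace = 5 + -2 = 3, det = (5)(-2) - (-5)(0) = -10
λ² - (3)λ + (-10) = 0
λ = (3 ± √((3)² - 4·(-10))) / 2 = (3 ± √49) / 2
Solving: λ = -2, 5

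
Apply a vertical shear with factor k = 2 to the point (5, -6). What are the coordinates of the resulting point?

Shear matrix for vertical shear with factor k = 2:
[[1, 0], [2, 1]]
Result: (5, -6) → (5, 4)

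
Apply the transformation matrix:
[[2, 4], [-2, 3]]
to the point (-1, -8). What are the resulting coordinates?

Matrix multiplication:
[[2, 4], [-2, 3]] × [-1, -8]ᵀ
= [(2)(-1) + (4)(-8), (-2)(-1) + (3)(-8)]ᵀ
= [-34, -22]ᵀ
Result: (-34, -22)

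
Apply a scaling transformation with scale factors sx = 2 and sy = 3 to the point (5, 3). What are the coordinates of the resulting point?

Scaling matrix:
[[2, 0], [0, 3]]
Result: (5 × 2, 3 × 3) = (10, 9)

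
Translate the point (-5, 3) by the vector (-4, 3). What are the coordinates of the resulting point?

Translation by (-4, 3) (homogeneous matrix [[1, 0, -4], [0, 1, 3], [0, 0, 1]]):
x' = -5 + -4 = -9
y' = 3 + 3 = 6
Result: (-9, 6)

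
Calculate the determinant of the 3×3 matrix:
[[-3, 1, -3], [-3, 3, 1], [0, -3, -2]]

Expansion along first row:
det = -3·det([[3,1],[-3,-2]]) - 1·det([[-3,1],[0,-2]]) + -3·det([[-3,3],[0,-3]])
    = -3·(3·-2 - 1·-3) - 1·(-3·-2 - 1·0) + -3·(-3·-3 - 3·0)
    = -3·-3 - 1·6 + -3·9
    = 9 + -6 + -27 = -24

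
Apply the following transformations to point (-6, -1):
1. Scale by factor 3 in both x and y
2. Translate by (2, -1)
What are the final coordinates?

Step 1: Scale (-6, -1) by 3 → (-18, -3)
Step 2: Translate by (2, -1) → (-16, -4)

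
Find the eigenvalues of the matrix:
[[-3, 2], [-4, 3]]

Characteristic equation: det(A - λI) = 0
λ² - (trace)λ + (det) = 0
trace = -3 + 3 = 0, det = (-3)(3) - (2)(-4) = -1
λ² - (0)λ + (-1) = 0
λ = (0 ± √((0)² - 4·(-1))) / 2 = (0 ± √4) / 2
Solving: λ = -1, 1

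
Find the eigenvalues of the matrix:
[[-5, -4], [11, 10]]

Characteristic equation: det(A - λI) = 0
λ² - (trace)λ + (det) = 0
trace = -5 + 10 = 5, det = (-5)(10) - (-4)(11) = -6
λ² - (5)λ + (-6) = 0
λ = (5 ± √((5)² - 4·(-6))) / 2 = (5 ± √49) / 2
Solving: λ = -1, 6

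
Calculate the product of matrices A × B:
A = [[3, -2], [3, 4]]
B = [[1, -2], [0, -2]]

Matrix multiplication:
C[0][0] = 3×1 + -2×0 = 3
C[0][1] = 3×-2 + -2×-2 = -2
C[1][0] = 3×1 + 4×0 = 3
C[1][1] = 3×-2 + 4×-2 = -14
Result: [[3, -2], [3, -14]]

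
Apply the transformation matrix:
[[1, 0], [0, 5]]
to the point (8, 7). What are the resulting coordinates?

Matrix multiplication:
[[1, 0], [0, 5]] × [8, 7]ᵀ
= [(1)(8) + (0)(7), (0)(8) + (5)(7)]ᵀ
= [8, 35]ᵀ
Result: (8, 35)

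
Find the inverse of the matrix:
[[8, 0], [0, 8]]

For [[a,b],[c,d]], inverse = (1/det)·[[d,-b],[-c,a]]
det = (8)(8) - (0)(0) = 64 - 0 = 64
Inverse = (1/64)·[[8, 0], [0, 8]]
= [[1/8, 0], [0, 1/8]]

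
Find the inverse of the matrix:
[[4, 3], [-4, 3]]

For [[a,b],[c,d]], inverse = (1/det)·[[d,-b],[-c,a]]
det = (4)(3) - (3)(-4) = 12 - -12 = 24
Inverse = (1/24)·[[3, -3], [4, 4]]
= [[1/8, -1/8], [1/6, 1/6]]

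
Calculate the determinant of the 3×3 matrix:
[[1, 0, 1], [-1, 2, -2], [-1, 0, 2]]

Expansion along first row:
det = 1·det([[2,-2],[0,2]]) - 0·det([[-1,-2],[-1,2]]) + 1·det([[-1,2],[-1,0]])
    = 1·(2·2 - -2·0) - 0·(-1·2 - -2·-1) + 1·(-1·0 - 2·-1)
    = 1·4 - 0·-4 + 1·2
    = 4 + 0 + 2 = 6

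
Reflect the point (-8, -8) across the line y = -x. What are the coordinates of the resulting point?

Reflection across line y = -x: (-8, -8) → (8, 8)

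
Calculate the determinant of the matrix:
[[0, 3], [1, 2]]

For a 2×2 matrix [[a, b], [c, d]], det = ad - bc
det = (0)(2) - (3)(1) = 0 - 3 = -3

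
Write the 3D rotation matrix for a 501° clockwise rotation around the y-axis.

Rotation matrix for clockwise 501° around y-axis:
A clockwise rotation by 501° is a counterclockwise rotation by -501°.
cos(-501°) = -0.7771, sin(-501°) = -0.6293
Result: [[-0.7771, 0, -0.6293], [0, 1, 0], [0.6293, 0, -0.7771]]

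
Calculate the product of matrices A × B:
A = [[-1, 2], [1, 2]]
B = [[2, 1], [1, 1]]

Matrix multiplication:
C[0][0] = -1×2 + 2×1 = 0
C[0][1] = -1×1 + 2×1 = 1
C[1][0] = 1×2 + 2×1 = 4
C[1][1] = 1×1 + 2×1 = 3
Result: [[0, 1], [4, 3]]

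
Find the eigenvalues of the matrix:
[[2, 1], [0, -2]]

Characteristic equation: det(A - λI) = 0
λ² - (trace)λ + (det) = 0
trace = 2 + -2 = 0, det = (2)(-2) - (1)(0) = -4
λ² - (0)λ + (-4) = 0
λ = (0 ± √((0)² - 4·(-4))) / 2 = (0 ± √16) / 2
Solving: λ = -2, 2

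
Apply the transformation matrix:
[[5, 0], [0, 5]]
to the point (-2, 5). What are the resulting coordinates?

Matrix multiplication:
[[5, 0], [0, 5]] × [-2, 5]ᵀ
= [(5)(-2) + (0)(5), (0)(-2) + (5)(5)]ᵀ
= [-10, 25]ᵀ
Result: (-10, 25)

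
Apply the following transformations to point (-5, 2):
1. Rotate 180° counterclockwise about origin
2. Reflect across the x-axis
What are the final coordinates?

Step 1: Rotate 180° → (5, -2)
Step 2: Reflect across x-axis → (5, 2)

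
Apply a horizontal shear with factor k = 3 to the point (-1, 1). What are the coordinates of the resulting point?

Shear matrix for horizontal shear with factor k = 3:
[[1, 3], [0, 1]]
Result: (-1, 1) → (2, 1)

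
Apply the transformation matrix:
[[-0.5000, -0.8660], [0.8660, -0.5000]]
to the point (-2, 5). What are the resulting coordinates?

Matrix multiplication:
[[-0.5000, -0.8660], [0.8660, -0.5000]] × [-2, 5]ᵀ
= [(-0.5000)(-2) + (-0.8660)(5), (0.8660)(-2) + (-0.5000)(5)]ᵀ
= [-3.3300, -4.2320]ᵀ
Result: (-3.3300, -4.2320)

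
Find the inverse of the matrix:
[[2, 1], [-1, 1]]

For [[a,b],[c,d]], inverse = (1/det)·[[d,-b],[-c,a]]
det = (2)(1) - (1)(-1) = 2 - -1 = 3
Inverse = (1/3)·[[1, -1], [1, 2]]
= [[1/3, -1/3], [1/3, 2/3]]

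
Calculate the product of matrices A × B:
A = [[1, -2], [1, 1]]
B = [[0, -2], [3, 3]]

Matrix multiplication:
C[0][0] = 1×0 + -2×3 = -6
C[0][1] = 1×-2 + -2×3 = -8
C[1][0] = 1×0 + 1×3 = 3
C[1][1] = 1×-2 + 1×3 = 1
Result: [[-6, -8], [3, 1]]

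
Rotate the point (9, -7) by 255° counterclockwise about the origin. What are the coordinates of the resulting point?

Rotation matrix for 255°: [[cos 255°, -sin 255°], [sin 255°, cos 255°]] ≈ [[-0.258819, 0.965926], [-0.965926, -0.258819]]
[[-0.258819, 0.965926], [-0.965926, -0.258819]] × [9, -7]ᵀ ≈ [-9.0909, -6.8816]ᵀ
Result: (-9.0909, -6.8816)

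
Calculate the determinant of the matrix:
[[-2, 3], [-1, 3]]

For a 2×2 matrix [[a, b], [c, d]], det = ad - bc
det = (-2)(3) - (3)(-1) = -6 - -3 = -3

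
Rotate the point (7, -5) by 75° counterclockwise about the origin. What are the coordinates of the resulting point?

Rotation matrix for 75°: [[cos 75°, -sin 75°], [sin 75°, cos 75°]] ≈ [[0.258819, -0.965926], [0.965926, 0.258819]]
[[0.258819, -0.965926], [0.965926, 0.258819]] × [7, -5]ᵀ ≈ [6.6414, 5.4674]ᵀ
Result: (6.6414, 5.4674)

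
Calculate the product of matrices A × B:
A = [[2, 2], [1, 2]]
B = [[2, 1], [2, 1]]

Matrix multiplication:
C[0][0] = 2×2 + 2×2 = 8
C[0][1] = 2×1 + 2×1 = 4
C[1][0] = 1×2 + 2×2 = 6
C[1][1] = 1×1 + 2×1 = 3
Result: [[8, 4], [6, 3]]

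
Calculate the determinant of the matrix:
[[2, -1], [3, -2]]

For a 2×2 matrix [[a, b], [c, d]], det = ad - bc
det = (2)(-2) - (-1)(3) = -4 - -3 = -1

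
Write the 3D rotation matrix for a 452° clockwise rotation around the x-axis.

Rotation matrix for clockwise 452° around x-axis:
A clockwise rotation by 452° is a counterclockwise rotation by -452°.
cos(-452°) = -0.0349, sin(-452°) = -0.9994
Result: [[1, 0, 0], [0, -0.0349, 0.9994], [0, -0.9994, -0.0349]]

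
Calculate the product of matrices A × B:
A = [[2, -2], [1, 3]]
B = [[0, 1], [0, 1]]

Matrix multiplication:
C[0][0] = 2×0 + -2×0 = 0
C[0][1] = 2×1 + -2×1 = 0
C[1][0] = 1×0 + 3×0 = 0
C[1][1] = 1×1 + 3×1 = 4
Result: [[0, 0], [0, 4]]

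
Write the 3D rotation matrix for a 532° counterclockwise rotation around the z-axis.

Rotation matrix for counterclockwise 532° around z-axis:
cos(532°) = -0.9903, sin(532°) = 0.1392
Result: [[-0.9903, -0.1392, 0], [0.1392, -0.9903, 0], [0, 0, 1]]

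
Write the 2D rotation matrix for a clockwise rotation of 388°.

Rotation matrix formula: [[cos θ, -sin θ], [sin θ, cos θ]]
A clockwise rotation by 388° is equivalent to a counterclockwise rotation by -388°.
For θ = -388°:
cos(-388°) = 0.8829
sin(-388°) = -0.4695
Result: [[0.8829, 0.4695], [-0.4695, 0.8829]]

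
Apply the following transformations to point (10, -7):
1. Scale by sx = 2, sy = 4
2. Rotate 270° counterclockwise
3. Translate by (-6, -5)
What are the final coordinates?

Step 1: Scale → (20, -28)
Step 2: Rotate 270° → (-28, -20)
Step 3: Translate → (-34, -25)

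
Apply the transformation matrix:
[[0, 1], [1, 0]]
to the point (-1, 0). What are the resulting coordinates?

Matrix multiplication:
[[0, 1], [1, 0]] × [-1, 0]ᵀ
= [(0)(-1) + (1)(0), (1)(-1) + (0)(0)]ᵀ
= [0, -1]ᵀ
Result: (0, -1)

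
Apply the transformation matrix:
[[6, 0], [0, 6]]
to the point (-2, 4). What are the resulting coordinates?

Matrix multiplication:
[[6, 0], [0, 6]] × [-2, 4]ᵀ
= [(6)(-2) + (0)(4), (0)(-2) + (6)(4)]ᵀ
= [-12, 24]ᵀ
Result: (-12, 24)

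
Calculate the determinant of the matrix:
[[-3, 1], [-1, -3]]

For a 2×2 matrix [[a, b], [c, d]], det = ad - bc
det = (-3)(-3) - (1)(-1) = 9 - -1 = 10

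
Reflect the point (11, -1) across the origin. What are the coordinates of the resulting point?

Reflection across origin: (11, -1) → (-11, 1)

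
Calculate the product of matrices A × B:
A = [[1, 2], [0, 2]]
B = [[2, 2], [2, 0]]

Matrix multiplication:
C[0][0] = 1×2 + 2×2 = 6
C[0][1] = 1×2 + 2×0 = 2
C[1][0] = 0×2 + 2×2 = 4
C[1][1] = 0×2 + 2×0 = 0
Result: [[6, 2], [4, 0]]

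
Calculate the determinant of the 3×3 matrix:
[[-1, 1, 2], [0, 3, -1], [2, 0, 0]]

Expansion along first row:
det = -1·det([[3,-1],[0,0]]) - 1·det([[0,-1],[2,0]]) + 2·det([[0,3],[2,0]])
    = -1·(3·0 - -1·0) - 1·(0·0 - -1·2) + 2·(0·0 - 3·2)
    = -1·0 - 1·2 + 2·-6
    = 0 + -2 + -12 = -14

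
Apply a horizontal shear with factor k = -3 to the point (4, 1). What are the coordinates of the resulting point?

Shear matrix for horizontal shear with factor k = -3:
[[1, -3], [0, 1]]
Result: (4, 1) → (1, 1)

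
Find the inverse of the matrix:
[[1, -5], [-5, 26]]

For [[a,b],[c,d]], inverse = (1/det)·[[d,-b],[-c,a]]
det = (1)(26) - (-5)(-5) = 26 - 25 = 1
Inverse = [[26, 5], [5, 1]]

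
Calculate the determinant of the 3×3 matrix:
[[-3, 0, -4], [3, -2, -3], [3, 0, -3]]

Expansion along first row:
det = -3·det([[-2,-3],[0,-3]]) - 0·det([[3,-3],[3,-3]]) + -4·det([[3,-2],[3,0]])
    = -3·(-2·-3 - -3·0) - 0·(3·-3 - -3·3) + -4·(3·0 - -2·3)
    = -3·6 - 0·0 + -4·6
    = -18 + 0 + -24 = -42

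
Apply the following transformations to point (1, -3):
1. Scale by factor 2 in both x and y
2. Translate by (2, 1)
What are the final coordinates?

Step 1: Scale (1, -3) by 2 → (2, -6)
Step 2: Translate by (2, 1) → (4, -5)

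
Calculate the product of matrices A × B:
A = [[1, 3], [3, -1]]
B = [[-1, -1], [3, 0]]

Matrix multiplication:
C[0][0] = 1×-1 + 3×3 = 8
C[0][1] = 1×-1 + 3×0 = -1
C[1][0] = 3×-1 + -1×3 = -6
C[1][1] = 3×-1 + -1×0 = -3
Result: [[8, -1], [-6, -3]]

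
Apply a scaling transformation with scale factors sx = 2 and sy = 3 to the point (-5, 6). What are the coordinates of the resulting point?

Scaling matrix:
[[2, 0], [0, 3]]
Result: (-5 × 2, 6 × 3) = (-10, 18)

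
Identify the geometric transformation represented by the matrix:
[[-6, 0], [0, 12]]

This matrix represents: non-uniform scaling by sx = -6, sy = 12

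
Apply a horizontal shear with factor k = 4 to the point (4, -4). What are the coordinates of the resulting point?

Shear matrix for horizontal shear with factor k = 4:
[[1, 4], [0, 1]]
Result: (4, -4) → (-12, -4)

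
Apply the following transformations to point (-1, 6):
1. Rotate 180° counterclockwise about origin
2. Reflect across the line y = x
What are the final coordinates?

Step 1: Rotate 180° → (1, -6)
Step 2: Reflect across line y = x → (-6, 1)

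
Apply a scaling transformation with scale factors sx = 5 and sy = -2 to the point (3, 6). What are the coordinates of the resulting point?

Scaling matrix:
[[5, 0], [0, -2]]
Result: (3 × 5, 6 × -2) = (15, -12)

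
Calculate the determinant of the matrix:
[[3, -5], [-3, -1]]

For a 2×2 matrix [[a, b], [c, d]], det = ad - bc
det = (3)(-1) - (-5)(-3) = -3 - 15 = -18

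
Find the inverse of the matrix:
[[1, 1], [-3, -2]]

For [[a,b],[c,d]], inverse = (1/det)·[[d,-b],[-c,a]]
det = (1)(-2) - (1)(-3) = -2 - -3 = 1
Inverse = [[-2, -1], [3, 1]]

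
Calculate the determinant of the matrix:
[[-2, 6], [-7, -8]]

For a 2×2 matrix [[a, b], [c, d]], det = ad - bc
det = (-2)(-8) - (6)(-7) = 16 - -42 = 58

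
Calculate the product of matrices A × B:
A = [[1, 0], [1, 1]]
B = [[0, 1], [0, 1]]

Matrix multiplication:
C[0][0] = 1×0 + 0×0 = 0
C[0][1] = 1×1 + 0×1 = 1
C[1][0] = 1×0 + 1×0 = 0
C[1][1] = 1×1 + 1×1 = 2
Result: [[0, 1], [0, 2]]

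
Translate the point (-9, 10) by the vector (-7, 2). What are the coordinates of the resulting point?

Translation by (-7, 2) (homogeneous matrix [[1, 0, -7], [0, 1, 2], [0, 0, 1]]):
x' = -9 + -7 = -16
y' = 10 + 2 = 12
Result: (-16, 12)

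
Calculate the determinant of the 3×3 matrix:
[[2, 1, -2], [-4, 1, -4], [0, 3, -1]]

Expansion along first row:
det = 2·det([[1,-4],[3,-1]]) - 1·det([[-4,-4],[0,-1]]) + -2·det([[-4,1],[0,3]])
    = 2·(1·-1 - -4·3) - 1·(-4·-1 - -4·0) + -2·(-4·3 - 1·0)
    = 2·11 - 1·4 + -2·-12
    = 22 + -4 + 24 = 42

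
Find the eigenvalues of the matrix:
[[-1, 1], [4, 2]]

Characteristic equation: det(A - λI) = 0
λ² - (trace)λ + (det) = 0
trace = -1 + 2 = 1, det = (-1)(2) - (1)(4) = -6
λ² - (1)λ + (-6) = 0
λ = (1 ± √((1)² - 4·(-6))) / 2 = (1 ± √25) / 2
Solving: λ = -2, 3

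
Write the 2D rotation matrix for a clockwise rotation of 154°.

Rotation matrix formula: [[cos θ, -sin θ], [sin θ, cos θ]]
A clockwise rotation by 154° is equivalent to a counterclockwise rotation by -154°.
For θ = -154°:
cos(-154°) = -0.8988
sin(-154°) = -0.4384
Result: [[-0.8988, 0.4384], [-0.4384, -0.8988]]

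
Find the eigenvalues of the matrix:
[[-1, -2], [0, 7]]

Characteristic equation: det(A - λI) = 0
λ² - (trace)λ + (det) = 0
trace = -1 + 7 = 6, det = (-1)(7) - (-2)(0) = -7
λ² - (6)λ + (-7) = 0
λ = (6 ± √((6)² - 4·(-7))) / 2 = (6 ± √64) / 2
Solving: λ = -1, 7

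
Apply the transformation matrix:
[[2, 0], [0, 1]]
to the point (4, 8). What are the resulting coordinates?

Matrix multiplication:
[[2, 0], [0, 1]] × [4, 8]ᵀ
= [(2)(4) + (0)(8), (0)(4) + (1)(8)]ᵀ
= [8, 8]ᵀ
Result: (8, 8)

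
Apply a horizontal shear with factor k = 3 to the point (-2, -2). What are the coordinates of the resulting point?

Shear matrix for horizontal shear with factor k = 3:
[[1, 3], [0, 1]]
Result: (-2, -2) → (-8, -2)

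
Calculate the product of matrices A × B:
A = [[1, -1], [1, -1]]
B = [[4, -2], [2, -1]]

Matrix multiplication:
C[0][0] = 1×4 + -1×2 = 2
C[0][1] = 1×-2 + -1×-1 = -1
C[1][0] = 1×4 + -1×2 = 2
C[1][1] = 1×-2 + -1×-1 = -1
Result: [[2, -1], [2, -1]]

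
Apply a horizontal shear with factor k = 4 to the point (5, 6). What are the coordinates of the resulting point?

Shear matrix for horizontal shear with factor k = 4:
[[1, 4], [0, 1]]
Result: (5, 6) → (29, 6)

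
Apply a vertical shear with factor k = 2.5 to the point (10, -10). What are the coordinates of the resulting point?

Shear matrix for vertical shear with factor k = 2.5:
[[1, 0], [2.50, 1]]
Result: (10, -10) → (10, 15)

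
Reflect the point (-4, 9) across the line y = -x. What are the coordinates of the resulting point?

Reflection across line y = -x: (-4, 9) → (-9, 4)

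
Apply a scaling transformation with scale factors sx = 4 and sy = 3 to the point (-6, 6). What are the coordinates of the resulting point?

Scaling matrix:
[[4, 0], [0, 3]]
Result: (-6 × 4, 6 × 3) = (-24, 18)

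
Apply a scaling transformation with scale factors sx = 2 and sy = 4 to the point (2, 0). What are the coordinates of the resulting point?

Scaling matrix:
[[2, 0], [0, 4]]
Result: (2 × 2, 0 × 4) = (4, 0)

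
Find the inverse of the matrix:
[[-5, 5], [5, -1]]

For [[a,b],[c,d]], inverse = (1/det)·[[d,-b],[-c,a]]
det = (-5)(-1) - (5)(5) = 5 - 25 = -20
Inverse = (1/-20)·[[-1, -5], [-5, -5]]
= [[1/20, 1/4], [1/4, 1/4]]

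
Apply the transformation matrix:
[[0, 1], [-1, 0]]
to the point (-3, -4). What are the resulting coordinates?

Matrix multiplication:
[[0, 1], [-1, 0]] × [-3, -4]ᵀ
= [(0)(-3) + (1)(-4), (-1)(-3) + (0)(-4)]ᵀ
= [-4, 3]ᵀ
Result: (-4, 3)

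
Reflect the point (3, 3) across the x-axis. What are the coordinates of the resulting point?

Reflection across x-axis: (3, 3) → (3, -3)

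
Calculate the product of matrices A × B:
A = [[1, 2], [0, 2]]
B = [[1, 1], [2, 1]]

Matrix multiplication:
C[0][0] = 1×1 + 2×2 = 5
C[0][1] = 1×1 + 2×1 = 3
C[1][0] = 0×1 + 2×2 = 4
C[1][1] = 0×1 + 2×1 = 2
Result: [[5, 3], [4, 2]]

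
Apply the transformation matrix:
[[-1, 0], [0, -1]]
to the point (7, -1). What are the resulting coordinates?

Matrix multiplication:
[[-1, 0], [0, -1]] × [7, -1]ᵀ
= [(-1)(7) + (0)(-1), (0)(7) + (-1)(-1)]ᵀ
= [-7, 1]ᵀ
Result: (-7, 1)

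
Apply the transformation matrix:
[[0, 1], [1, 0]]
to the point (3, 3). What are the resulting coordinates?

Matrix multiplication:
[[0, 1], [1, 0]] × [3, 3]ᵀ
= [(0)(3) + (1)(3), (1)(3) + (0)(3)]ᵀ
= [3, 3]ᵀ
Result: (3, 3)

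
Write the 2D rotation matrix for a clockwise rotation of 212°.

Rotation matrix formula: [[cos θ, -sin θ], [sin θ, cos θ]]
A clockwise rotation by 212° is equivalent to a counterclockwise rotation by -212°.
For θ = -212°:
cos(-212°) = -0.8480
sin(-212°) = 0.5299
Result: [[-0.8480, -0.5299], [0.5299, -0.8480]]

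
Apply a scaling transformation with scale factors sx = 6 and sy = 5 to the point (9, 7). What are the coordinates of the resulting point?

Scaling matrix:
[[6, 0], [0, 5]]
Result: (9 × 6, 7 × 5) = (54, 35)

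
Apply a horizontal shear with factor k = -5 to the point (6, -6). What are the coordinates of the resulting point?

Shear matrix for horizontal shear with factor k = -5:
[[1, -5], [0, 1]]
Result: (6, -6) → (36, -6)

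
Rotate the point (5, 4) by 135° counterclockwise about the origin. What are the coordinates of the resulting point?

Rotation matrix for 135°: [[cos 135°, -sin 135°], [sin 135°, cos 135°]] ≈ [[-0.707107, -0.707107], [0.707107, -0.707107]]
[[-0.707107, -0.707107], [0.707107, -0.707107]] × [5, 4]ᵀ ≈ [-6.3640, 0.7071]ᵀ
Result: (-6.3640, 0.7071)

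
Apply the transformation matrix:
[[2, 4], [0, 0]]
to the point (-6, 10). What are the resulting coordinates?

Matrix multiplication:
[[2, 4], [0, 0]] × [-6, 10]ᵀ
= [(2)(-6) + (4)(10), (0)(-6) + (0)(10)]ᵀ
= [28, 0]ᵀ
Result: (28, 0)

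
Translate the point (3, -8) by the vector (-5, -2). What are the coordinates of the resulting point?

Translation by (-5, -2) (homogeneous matrix [[1, 0, -5], [0, 1, -2], [0, 0, 1]]):
x' = 3 + -5 = -2
y' = -8 + -2 = -10
Result: (-2, -10)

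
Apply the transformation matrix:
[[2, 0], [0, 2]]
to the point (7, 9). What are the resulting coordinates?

Matrix multiplication:
[[2, 0], [0, 2]] × [7, 9]ᵀ
= [(2)(7) + (0)(9), (0)(7) + (2)(9)]ᵀ
= [14, 18]ᵀ
Result: (14, 18)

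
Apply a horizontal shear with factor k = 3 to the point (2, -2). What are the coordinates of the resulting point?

Shear matrix for horizontal shear with factor k = 3:
[[1, 3], [0, 1]]
Result: (2, -2) → (-4, -2)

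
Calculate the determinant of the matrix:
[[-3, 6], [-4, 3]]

For a 2×2 matrix [[a, b], [c, d]], det = ad - bc
det = (-3)(3) - (6)(-4) = -9 - -24 = 15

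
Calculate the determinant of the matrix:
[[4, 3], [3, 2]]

For a 2×2 matrix [[a, b], [c, d]], det = ad - bc
det = (4)(2) - (3)(3) = 8 - 9 = -1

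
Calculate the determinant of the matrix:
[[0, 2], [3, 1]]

For a 2×2 matrix [[a, b], [c, d]], det = ad - bc
det = (0)(1) - (2)(3) = 0 - 6 = -6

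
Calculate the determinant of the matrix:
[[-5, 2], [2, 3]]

For a 2×2 matrix [[a, b], [c, d]], det = ad - bc
det = (-5)(3) - (2)(2) = -15 - 4 = -19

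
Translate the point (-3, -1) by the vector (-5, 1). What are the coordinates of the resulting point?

Translation by (-5, 1) (homogeneous matrix [[1, 0, -5], [0, 1, 1], [0, 0, 1]]):
x' = -3 + -5 = -8
y' = -1 + 1 = 0
Result: (-8, 0)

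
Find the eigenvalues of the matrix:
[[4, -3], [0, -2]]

Characteristic equation: det(A - λI) = 0
λ² - (trace)λ + (det) = 0
trace = 4 + -2 = 2, det = (4)(-2) - (-3)(0) = -8
λ² - (2)λ + (-8) = 0
λ = (2 ± √((2)² - 4·(-8))) / 2 = (2 ± √36) / 2
Solving: λ = -2, 4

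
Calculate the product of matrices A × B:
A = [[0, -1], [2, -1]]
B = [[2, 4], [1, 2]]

Matrix multiplication:
C[0][0] = 0×2 + -1×1 = -1
C[0][1] = 0×4 + -1×2 = -2
C[1][0] = 2×2 + -1×1 = 3
C[1][1] = 2×4 + -1×2 = 6
Result: [[-1, -2], [3, 6]]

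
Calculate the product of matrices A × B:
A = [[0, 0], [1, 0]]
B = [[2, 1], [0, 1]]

Matrix multiplication:
C[0][0] = 0×2 + 0×0 = 0
C[0][1] = 0×1 + 0×1 = 0
C[1][0] = 1×2 + 0×0 = 2
C[1][1] = 1×1 + 0×1 = 1
Result: [[0, 0], [2, 1]]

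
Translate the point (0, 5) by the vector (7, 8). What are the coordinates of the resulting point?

Translation by (7, 8) (homogeneous matrix [[1, 0, 7], [0, 1, 8], [0, 0, 1]]):
x' = 0 + 7 = 7
y' = 5 + 8 = 13
Result: (7, 13)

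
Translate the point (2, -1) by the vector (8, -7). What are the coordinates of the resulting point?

Translation by (8, -7) (homogeneous matrix [[1, 0, 8], [0, 1, -7], [0, 0, 1]]):
x' = 2 + 8 = 10
y' = -1 + -7 = -8
Result: (10, -8)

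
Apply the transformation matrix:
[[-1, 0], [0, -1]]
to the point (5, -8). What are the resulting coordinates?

Matrix multiplication:
[[-1, 0], [0, -1]] × [5, -8]ᵀ
= [(-1)(5) + (0)(-8), (0)(5) + (-1)(-8)]ᵀ
= [-5, 8]ᵀ
Result: (-5, 8)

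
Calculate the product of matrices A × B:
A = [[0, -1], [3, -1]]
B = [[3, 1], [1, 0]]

Matrix multiplication:
C[0][0] = 0×3 + -1×1 = -1
C[0][1] = 0×1 + -1×0 = 0
C[1][0] = 3×3 + -1×1 = 8
C[1][1] = 3×1 + -1×0 = 3
Result: [[-1, 0], [8, 3]]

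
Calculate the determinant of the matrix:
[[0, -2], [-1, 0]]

For a 2×2 matrix [[a, b], [c, d]], det = ad - bc
det = (0)(0) - (-2)(-1) = 0 - 2 = -2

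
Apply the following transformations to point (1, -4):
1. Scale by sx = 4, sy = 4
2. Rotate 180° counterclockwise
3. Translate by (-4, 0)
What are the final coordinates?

Step 1: Scale → (4, -16)
Step 2: Rotate 180° → (-4, 16)
Step 3: Translate → (-8, 16)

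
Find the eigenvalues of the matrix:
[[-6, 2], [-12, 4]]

Characteristic equation: det(A - λI) = 0
λ² - (trace)λ + (det) = 0
trace = -6 + 4 = -2, det = (-6)(4) - (2)(-12) = 0
λ² - (-2)λ + (0) = 0
λ = (-2 ± √((-2)² - 4·(0))) / 2 = (-2 ± √4) / 2
Solving: λ = -2, 0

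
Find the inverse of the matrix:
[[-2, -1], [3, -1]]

For [[a,b],[c,d]], inverse = (1/det)·[[d,-b],[-c,a]]
det = (-2)(-1) - (-1)(3) = 2 - -3 = 5
Inverse = (1/5)·[[-1, 1], [-3, -2]]
= [[-1/5, 1/5], [-3/5, -2/5]]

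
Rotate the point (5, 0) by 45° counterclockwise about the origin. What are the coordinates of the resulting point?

Rotation matrix for 45°: [[cos 45°, -sin 45°], [sin 45°, cos 45°]] ≈ [[0.707107, -0.707107], [0.707107, 0.707107]]
[[0.707107, -0.707107], [0.707107, 0.707107]] × [5, 0]ᵀ ≈ [3.5355, 3.5355]ᵀ
Result: (3.5355, 3.5355)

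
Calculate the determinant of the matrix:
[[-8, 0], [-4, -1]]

For a 2×2 matrix [[a, b], [c, d]], det = ad - bc
det = (-8)(-1) - (0)(-4) = 8 - 0 = 8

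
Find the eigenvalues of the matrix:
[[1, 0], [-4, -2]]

Characteristic equation: det(A - λI) = 0
λ² - (trace)λ + (det) = 0
trace = 1 + -2 = -1, det = (1)(-2) - (0)(-4) = -2
λ² - (-1)λ + (-2) = 0
λ = (-1 ± √((-1)² - 4·(-2))) / 2 = (-1 ± √9) / 2
Solving: λ = -2, 1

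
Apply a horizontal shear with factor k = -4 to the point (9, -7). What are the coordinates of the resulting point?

Shear matrix for horizontal shear with factor k = -4:
[[1, -4], [0, 1]]
Result: (9, -7) → (37, -7)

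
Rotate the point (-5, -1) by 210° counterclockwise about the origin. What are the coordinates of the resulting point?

Rotation matrix for 210°: [[cos 210°, -sin 210°], [sin 210°, cos 210°]] ≈ [[-0.866025, 0.500000], [-0.500000, -0.866025]]
[[-0.866025, 0.500000], [-0.500000, -0.866025]] × [-5, -1]ᵀ ≈ [3.8301, 3.3660]ᵀ
Result: (3.8301, 3.3660)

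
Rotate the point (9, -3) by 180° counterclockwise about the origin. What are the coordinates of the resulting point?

Rotation matrix for 180°: [[cos 180°, -sin 180°], [sin 180°, cos 180°]] = [[-1, 0], [0, -1]]
[[-1, 0], [0, -1]] × [9, -3]ᵀ = [-9, 3]ᵀ
Result: (-9, 3)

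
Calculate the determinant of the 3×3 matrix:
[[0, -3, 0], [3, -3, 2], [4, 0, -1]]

Expansion along first row:
det = 0·det([[-3,2],[0,-1]]) - -3·det([[3,2],[4,-1]]) + 0·det([[3,-3],[4,0]])
    = 0·(-3·-1 - 2·0) - -3·(3·-1 - 2·4) + 0·(3·0 - -3·4)
    = 0·3 - -3·-11 + 0·12
    = 0 + -33 + 0 = -33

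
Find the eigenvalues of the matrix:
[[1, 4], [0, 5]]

Characteristic equation: det(A - λI) = 0
λ² - (trace)λ + (det) = 0
trace = 1 + 5 = 6, det = (1)(5) - (4)(0) = 5
λ² - (6)λ + (5) = 0
λ = (6 ± √((6)² - 4·(5))) / 2 = (6 ± √16) / 2
Solving: λ = 1, 5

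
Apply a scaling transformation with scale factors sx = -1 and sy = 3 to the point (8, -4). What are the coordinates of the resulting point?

Scaling matrix:
[[-1, 0], [0, 3]]
Result: (8 × -1, -4 × 3) = (-8, -12)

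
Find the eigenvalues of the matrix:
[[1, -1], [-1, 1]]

Characteristic equation: det(A - λI) = 0
λ² - (trace)λ + (det) = 0
trace = 1 + 1 = 2, det = (1)(1) - (-1)(-1) = 0
λ² - (2)λ + (0) = 0
λ = (2 ± √((2)² - 4·(0))) / 2 = (2 ± √4) / 2
Solving: λ = 0, 2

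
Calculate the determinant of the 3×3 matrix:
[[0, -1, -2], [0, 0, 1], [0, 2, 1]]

Expansion along first row:
det = 0·det([[0,1],[2,1]]) - -1·det([[0,1],[0,1]]) + -2·det([[0,0],[0,2]])
    = 0·(0·1 - 1·2) - -1·(0·1 - 1·0) + -2·(0·2 - 0·0)
    = 0·-2 - -1·0 + -2·0
    = 0 + 0 + 0 = 0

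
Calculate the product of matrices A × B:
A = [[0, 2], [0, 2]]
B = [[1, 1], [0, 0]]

Matrix multiplication:
C[0][0] = 0×1 + 2×0 = 0
C[0][1] = 0×1 + 2×0 = 0
C[1][0] = 0×1 + 2×0 = 0
C[1][1] = 0×1 + 2×0 = 0
Result: [[0, 0], [0, 0]]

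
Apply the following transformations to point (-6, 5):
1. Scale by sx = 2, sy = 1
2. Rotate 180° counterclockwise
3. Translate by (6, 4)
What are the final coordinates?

Step 1: Scale → (-12, 5)
Step 2: Rotate 180° → (12, -5)
Step 3: Translate → (18, -1)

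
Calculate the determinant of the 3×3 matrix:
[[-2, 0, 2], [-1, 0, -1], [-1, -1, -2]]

Expansion along first row:
det = -2·det([[0,-1],[-1,-2]]) - 0·det([[-1,-1],[-1,-2]]) + 2·det([[-1,0],[-1,-1]])
    = -2·(0·-2 - -1·-1) - 0·(-1·-2 - -1·-1) + 2·(-1·-1 - 0·-1)
    = -2·-1 - 0·1 + 2·1
    = 2 + 0 + 2 = 4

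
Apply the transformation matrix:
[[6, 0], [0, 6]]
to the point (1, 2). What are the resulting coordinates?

Matrix multiplication:
[[6, 0], [0, 6]] × [1, 2]ᵀ
= [(6)(1) + (0)(2), (0)(1) + (6)(2)]ᵀ
= [6, 12]ᵀ
Result: (6, 12)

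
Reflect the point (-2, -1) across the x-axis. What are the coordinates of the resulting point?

Reflection across x-axis: (-2, -1) → (-2, 1)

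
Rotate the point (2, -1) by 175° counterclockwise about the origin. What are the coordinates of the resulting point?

Rotation matrix for 175°: [[cos 175°, -sin 175°], [sin 175°, cos 175°]] ≈ [[-0.996195, -0.087156], [0.087156, -0.996195]]
[[-0.996195, -0.087156], [0.087156, -0.996195]] × [2, -1]ᵀ ≈ [-1.9052, 1.1705]ᵀ
Result: (-1.9052, 1.1705)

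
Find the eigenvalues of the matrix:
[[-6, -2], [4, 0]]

Characteristic equation: det(A - λI) = 0
λ² - (trace)λ + (det) = 0
trace = -6 + 0 = -6, det = (-6)(0) - (-2)(4) = 8
λ² - (-6)λ + (8) = 0
λ = (-6 ± √((-6)² - 4·(8))) / 2 = (-6 ± √4) / 2
Solving: λ = -4, -2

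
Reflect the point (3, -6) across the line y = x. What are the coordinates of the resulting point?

Reflection across line y = x: (3, -6) → (-6, 3)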